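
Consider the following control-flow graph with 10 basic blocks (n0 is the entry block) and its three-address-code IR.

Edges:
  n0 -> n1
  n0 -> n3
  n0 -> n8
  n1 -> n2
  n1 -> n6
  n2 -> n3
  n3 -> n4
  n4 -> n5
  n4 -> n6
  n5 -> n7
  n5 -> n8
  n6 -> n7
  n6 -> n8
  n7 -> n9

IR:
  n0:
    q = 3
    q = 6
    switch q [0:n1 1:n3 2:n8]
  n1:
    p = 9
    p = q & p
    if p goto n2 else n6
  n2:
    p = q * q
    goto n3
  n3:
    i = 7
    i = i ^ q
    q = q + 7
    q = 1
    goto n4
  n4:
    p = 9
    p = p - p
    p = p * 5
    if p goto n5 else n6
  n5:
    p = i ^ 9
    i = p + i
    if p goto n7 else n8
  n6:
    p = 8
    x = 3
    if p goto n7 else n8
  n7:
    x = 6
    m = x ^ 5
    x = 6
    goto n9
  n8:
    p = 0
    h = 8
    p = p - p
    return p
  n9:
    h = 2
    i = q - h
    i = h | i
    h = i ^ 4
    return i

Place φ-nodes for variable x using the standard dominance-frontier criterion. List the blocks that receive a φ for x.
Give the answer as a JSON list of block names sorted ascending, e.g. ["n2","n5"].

Answer: ["n7", "n8"]

Working:
idom tree: n1←n0 n2←n1 n3←n0 n4←n3 n5←n4 n6←n0 n7←n0 n8←n0 n9←n7
Dom∩ at merges:
  n3: preds {n0,n2}: {n0} ∩ {n0,n1,n2} = {n0}; idom=n0
  n6: preds {n1,n4}: {n0,n1} ∩ {n0,n3,n4} = {n0}; idom=n0
  n7: preds {n5,n6}: {n0,n3,n4,n5} ∩ {n0,n6} = {n0}; idom=n0
  n8: preds {n0,n5,n6}: {n0} ∩ {n0,n3,n4,n5} ∩ {n0,n6} = {n0}; idom=n0

DF walk-up:
  n3←n0: walk · to n0
  n3←n2: walk n2→n1 to n0
  n6←n1: walk n1 to n0
  n6←n4: walk n4→n3 to n0
  n7←n5: walk n5→n4→n3 to n0
  n7←n6: walk n6 to n0
  n8←n0: walk · to n0
  n8←n5: walk n5→n4→n3 to n0
  n8←n6: walk n6 to n0
  DF(n0)=∅
  DF(n1)={n3,n6}
  DF(n2)={n3}
  DF(n3)={n6,n7,n8}
  DF(n4)={n6,n7,n8}
  DF(n5)={n7,n8}
  DF(n6)={n7,n8}
  DF(n7)=∅
  DF(n8)=∅
  DF(n9)=∅

φ for x: defs {n6,n7}
  DF⁺ = {n7,n8}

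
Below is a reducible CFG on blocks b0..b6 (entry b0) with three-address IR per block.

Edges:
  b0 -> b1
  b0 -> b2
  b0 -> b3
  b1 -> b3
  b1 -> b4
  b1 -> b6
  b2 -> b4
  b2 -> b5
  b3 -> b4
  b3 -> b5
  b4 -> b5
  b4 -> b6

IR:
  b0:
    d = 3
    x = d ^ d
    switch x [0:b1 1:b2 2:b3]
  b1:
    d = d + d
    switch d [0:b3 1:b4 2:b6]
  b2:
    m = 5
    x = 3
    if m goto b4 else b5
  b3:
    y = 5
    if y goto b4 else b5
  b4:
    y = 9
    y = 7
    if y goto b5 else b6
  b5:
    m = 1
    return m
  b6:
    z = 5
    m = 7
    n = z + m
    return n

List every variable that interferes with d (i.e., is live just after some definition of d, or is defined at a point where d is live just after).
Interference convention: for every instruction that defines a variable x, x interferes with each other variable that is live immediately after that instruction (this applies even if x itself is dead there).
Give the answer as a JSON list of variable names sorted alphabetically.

Block summaries:
  b0 def {d,x} use ∅
  b1 def {d} use {d}
  b2 def {m,x} use ∅
  b3 def {y} use ∅
  b4 def {y} use ∅
  b5 def {m} use ∅
  b6 def {m,n,z} use ∅

Liveness:
  b0: in=∅ out={d}
  b1: in={d} out=∅
  b2: in=∅ out=∅
  b3: in=∅ out=∅
  b4: in=∅ out=∅
  b5: in=∅ out=∅
  b6: in=∅ out=∅

Interference:
  d — {x}
  m — {x,z}
  n — ∅
  x — {d,m}
  y — ∅
  z — {m}

N(d) = ["x"]

Answer: ["x"]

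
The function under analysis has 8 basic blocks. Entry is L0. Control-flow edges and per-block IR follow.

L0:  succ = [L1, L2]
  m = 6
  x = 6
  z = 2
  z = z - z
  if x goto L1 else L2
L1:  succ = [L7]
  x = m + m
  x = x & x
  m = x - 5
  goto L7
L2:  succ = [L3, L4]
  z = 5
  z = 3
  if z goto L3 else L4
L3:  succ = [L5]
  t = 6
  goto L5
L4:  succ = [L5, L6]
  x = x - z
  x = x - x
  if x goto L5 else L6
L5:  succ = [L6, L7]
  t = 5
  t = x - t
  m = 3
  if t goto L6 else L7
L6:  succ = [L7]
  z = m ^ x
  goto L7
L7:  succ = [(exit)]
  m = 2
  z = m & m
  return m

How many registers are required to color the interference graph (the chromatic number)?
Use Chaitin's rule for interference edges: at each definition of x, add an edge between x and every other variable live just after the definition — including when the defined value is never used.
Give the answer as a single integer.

Answer: 3

Derivation:
Block summaries:
  L0: {m,x,z} / ∅
  L1: {m,x} / {m}
  L2: {z} / ∅
  L3: {t} / ∅
  L4: {x} / {x,z}
  L5: {m,t} / {x}
  L6: {z} / {m,x}
  L7: {m,z} / ∅

Liveness:
  live L0: ∅→{m,x}
  live L1: {m}→∅
  live L2: {m,x}→{m,x,z}
  live L3: {x}→{x}
  live L4: {m,x,z}→{m,x}
  live L5: {x}→{m,x}
  live L6: {m,x}→∅
  live L7: ∅→∅

Interference:
  m: {t,x,z}
  t: {m,x}
  x: {m,t,z}
  z: {m,x}

Registers:
  lower bound: {m,t,x} mutually conflict ⇒ χ ≥ 3
  3-colouring: R0={m}  R1={x}  R2={t,z}
  χ = 3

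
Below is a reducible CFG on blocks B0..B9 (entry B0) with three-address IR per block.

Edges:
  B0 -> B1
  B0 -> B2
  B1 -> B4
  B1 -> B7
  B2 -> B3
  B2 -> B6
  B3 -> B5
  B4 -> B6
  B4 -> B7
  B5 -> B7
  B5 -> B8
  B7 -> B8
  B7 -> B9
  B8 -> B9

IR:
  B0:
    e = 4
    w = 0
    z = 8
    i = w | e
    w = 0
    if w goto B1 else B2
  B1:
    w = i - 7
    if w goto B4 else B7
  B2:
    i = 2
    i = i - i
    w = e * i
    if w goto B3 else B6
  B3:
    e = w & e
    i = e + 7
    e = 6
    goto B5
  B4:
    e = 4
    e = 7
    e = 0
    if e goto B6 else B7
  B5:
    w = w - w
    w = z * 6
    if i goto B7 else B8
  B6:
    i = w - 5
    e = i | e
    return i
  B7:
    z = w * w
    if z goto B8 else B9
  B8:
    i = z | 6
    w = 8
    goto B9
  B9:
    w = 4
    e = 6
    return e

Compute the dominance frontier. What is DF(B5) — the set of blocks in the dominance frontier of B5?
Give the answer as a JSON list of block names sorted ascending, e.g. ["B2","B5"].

Answer: ["B7", "B8"]

Analysis:
idom tree: B1←B0 B2←B0 B3←B2 B4←B1 B5←B3 B6←B0 B7←B0 B8←B0 B9←B0
Dom∩ at merges:
  B6: preds {B2,B4}: {B0,B2} ∩ {B0,B1,B4} = {B0}; idom=B0
  B7: preds {B1,B4,B5}: {B0,B1} ∩ {B0,B1,B4} ∩ {B0,B2,B3,B5} = {B0}; idom=B0
  B8: preds {B5,B7}: {B0,B2,B3,B5} ∩ {B0,B7} = {B0}; idom=B0
  B9: preds {B7,B8}: {B0,B7} ∩ {B0,B8} = {B0}; idom=B0

Frontier:
  join B6 pred B2: B2 stop@B0
  join B6 pred B4: B4→B1 stop@B0
  join B7 pred B1: B1 stop@B0
  join B7 pred B4: B4→B1 stop@B0
  join B7 pred B5: B5→B3→B2 stop@B0
  join B8 pred B5: B5→B3→B2 stop@B0
  join B8 pred B7: B7 stop@B0
  join B9 pred B7: B7 stop@B0
  join B9 pred B8: B8 stop@B0
  DF(B0)=∅
  DF(B1)={B6,B7}
  DF(B2)={B6,B7,B8}
  DF(B3)={B7,B8}
  DF(B4)={B6,B7}
  DF(B5)={B7,B8}
  DF(B6)=∅
  DF(B7)={B8,B9}
  DF(B8)={B9}
  DF(B9)=∅

DF(B5) = ["B7", "B8"]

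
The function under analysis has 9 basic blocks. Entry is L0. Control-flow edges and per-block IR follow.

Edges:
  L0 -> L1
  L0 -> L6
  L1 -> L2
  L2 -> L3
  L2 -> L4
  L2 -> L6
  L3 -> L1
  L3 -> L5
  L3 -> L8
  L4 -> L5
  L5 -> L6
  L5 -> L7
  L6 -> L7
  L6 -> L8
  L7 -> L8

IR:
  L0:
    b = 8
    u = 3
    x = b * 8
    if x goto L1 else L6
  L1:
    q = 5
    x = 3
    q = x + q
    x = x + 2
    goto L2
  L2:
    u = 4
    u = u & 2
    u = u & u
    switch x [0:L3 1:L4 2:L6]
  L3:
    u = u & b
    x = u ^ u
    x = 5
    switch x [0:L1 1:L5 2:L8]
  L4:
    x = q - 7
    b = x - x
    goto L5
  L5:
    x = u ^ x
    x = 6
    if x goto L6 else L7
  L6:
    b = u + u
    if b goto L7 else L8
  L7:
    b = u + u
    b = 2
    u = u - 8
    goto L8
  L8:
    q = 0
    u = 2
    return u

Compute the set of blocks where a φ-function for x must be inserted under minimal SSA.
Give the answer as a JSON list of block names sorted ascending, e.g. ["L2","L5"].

Answer: ["L1", "L5", "L6", "L7", "L8"]

Working:
idom tree: L1←L0 L2←L1 L3←L2 L4←L2 L5←L2 L6←L0 L7←L0 L8←L0
Dom at joins:
  L1: preds {L0,L3}: {L0} ∩ {L0,L1,L2,L3} = {L0}; idom=L0
  L5: preds {L3,L4}: {L0,L1,L2,L3} ∩ {L0,L1,L2,L4} = {L0,L1,L2}; idom=L2
  L6: preds {L0,L2,L5}: {L0} ∩ {L0,L1,L2} ∩ {L0,L1,L2,L5} = {L0}; idom=L0
  L7: preds {L5,L6}: {L0,L1,L2,L5} ∩ {L0,L6} = {L0}; idom=L0
  L8: preds {L3,L6,L7}: {L0,L1,L2,L3} ∩ {L0,L6} ∩ {L0,L7} = {L0}; idom=L0

Frontier:
  L1←L0: walk · to L0
  L1←L3: walk L3→L2→L1 to L0
  L5←L3: walk L3 to L2
  L5←L4: walk L4 to L2
  L6←L0: walk · to L0
  L6←L2: walk L2→L1 to L0
  L6←L5: walk L5→L2→L1 to L0
  L7←L5: walk L5→L2→L1 to L0
  L7←L6: walk L6 to L0
  L8←L3: walk L3→L2→L1 to L0
  L8←L6: walk L6 to L0
  L8←L7: walk L7 to L0
  L0: DF=∅
  L1: DF={L1,L6,L7,L8}
  L2: DF={L1,L6,L7,L8}
  L3: DF={L1,L5,L8}
  L4: DF={L5}
  L5: DF={L6,L7}
  L6: DF={L7,L8}
  L7: DF={L8}
  L8: DF=∅

φ for x: defs {L0,L1,L3,L4,L5}
  DF⁺ = {L1,L5,L6,L7,L8}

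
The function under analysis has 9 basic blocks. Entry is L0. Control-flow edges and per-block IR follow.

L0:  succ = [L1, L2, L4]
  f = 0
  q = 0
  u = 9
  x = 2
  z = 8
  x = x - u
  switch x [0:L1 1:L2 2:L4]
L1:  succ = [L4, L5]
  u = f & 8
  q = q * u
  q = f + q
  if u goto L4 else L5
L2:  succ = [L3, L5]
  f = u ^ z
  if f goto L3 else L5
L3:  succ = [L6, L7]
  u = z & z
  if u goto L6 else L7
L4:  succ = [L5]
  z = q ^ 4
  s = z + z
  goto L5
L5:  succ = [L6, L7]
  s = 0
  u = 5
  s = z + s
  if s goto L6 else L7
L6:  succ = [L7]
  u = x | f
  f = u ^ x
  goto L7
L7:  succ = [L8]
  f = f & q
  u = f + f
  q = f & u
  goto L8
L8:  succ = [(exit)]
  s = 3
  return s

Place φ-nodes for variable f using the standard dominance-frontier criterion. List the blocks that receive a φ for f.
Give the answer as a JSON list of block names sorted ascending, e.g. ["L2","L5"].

Answer: ["L5", "L6", "L7"]

Working:
idom tree: L1←L0 L2←L0 L3←L2 L4←L0 L5←L0 L6←L0 L7←L0 L8←L7
Dom∩ at merges:
  L4: preds {L0,L1}: {L0} ∩ {L0,L1} = {L0}; idom=L0
  L5: preds {L1,L2,L4}: {L0,L1} ∩ {L0,L2} ∩ {L0,L4} = {L0}; idom=L0
  L6: preds {L3,L5}: {L0,L2,L3} ∩ {L0,L5} = {L0}; idom=L0
  L7: preds {L3,L5,L6}: {L0,L2,L3} ∩ {L0,L5} ∩ {L0,L6} = {L0}; idom=L0

DF walk-up:
  join L4 pred L0: · stop@L0
  join L4 pred L1: L1 stop@L0
  join L5 pred L1: L1 stop@L0
  join L5 pred L2: L2 stop@L0
  join L5 pred L4: L4 stop@L0
  join L6 pred L3: L3→L2 stop@L0
  join L6 pred L5: L5 stop@L0
  join L7 pred L3: L3→L2 stop@L0
  join L7 pred L5: L5 stop@L0
  join L7 pred L6: L6 stop@L0
  DF(L0)=∅
  DF(L1)={L4,L5}
  DF(L2)={L5,L6,L7}
  DF(L3)={L6,L7}
  DF(L4)={L5}
  DF(L5)={L6,L7}
  DF(L6)={L7}
  DF(L7)=∅
  DF(L8)=∅

φ for f: defs {L0,L2,L6,L7}
  DF⁺ = {L5,L6,L7}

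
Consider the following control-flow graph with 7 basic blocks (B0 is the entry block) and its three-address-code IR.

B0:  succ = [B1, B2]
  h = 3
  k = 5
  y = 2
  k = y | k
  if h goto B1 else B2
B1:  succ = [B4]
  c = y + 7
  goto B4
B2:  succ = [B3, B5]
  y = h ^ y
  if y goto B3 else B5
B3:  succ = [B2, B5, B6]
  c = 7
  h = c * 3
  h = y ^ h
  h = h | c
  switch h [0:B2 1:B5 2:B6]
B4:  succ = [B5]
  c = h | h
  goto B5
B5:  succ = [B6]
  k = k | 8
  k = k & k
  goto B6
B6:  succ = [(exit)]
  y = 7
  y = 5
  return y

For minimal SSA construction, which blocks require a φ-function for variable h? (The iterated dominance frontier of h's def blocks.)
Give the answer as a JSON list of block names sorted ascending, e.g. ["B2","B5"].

idom tree: B1←B0 B2←B0 B3←B2 B4←B1 B5←B0 B6←B0
Dom∩ at merges:
  B2: preds {B0,B3}: {B0} ∩ {B0,B2,B3} = {B0}; idom=B0
  B5: preds {B2,B3,B4}: {B0,B2} ∩ {B0,B2,B3} ∩ {B0,B1,B4} = {B0}; idom=B0
  B6: preds {B3,B5}: {B0,B2,B3} ∩ {B0,B5} = {B0}; idom=B0

DF derivation:
  B2←B0: walk · to B0
  B2←B3: walk B3→B2 to B0
  B5←B2: walk B2 to B0
  B5←B3: walk B3→B2 to B0
  B5←B4: walk B4→B1 to B0
  B6←B3: walk B3→B2 to B0
  B6←B5: walk B5 to B0
  B0 → ∅
  B1 → {B5}
  B2 → {B2,B5,B6}
  B3 → {B2,B5,B6}
  B4 → {B5}
  B5 → {B6}
  B6 → ∅

φ for h: defs {B0,B3}
  DF⁺ = {B2,B5,B6}

Answer: ["B2", "B5", "B6"]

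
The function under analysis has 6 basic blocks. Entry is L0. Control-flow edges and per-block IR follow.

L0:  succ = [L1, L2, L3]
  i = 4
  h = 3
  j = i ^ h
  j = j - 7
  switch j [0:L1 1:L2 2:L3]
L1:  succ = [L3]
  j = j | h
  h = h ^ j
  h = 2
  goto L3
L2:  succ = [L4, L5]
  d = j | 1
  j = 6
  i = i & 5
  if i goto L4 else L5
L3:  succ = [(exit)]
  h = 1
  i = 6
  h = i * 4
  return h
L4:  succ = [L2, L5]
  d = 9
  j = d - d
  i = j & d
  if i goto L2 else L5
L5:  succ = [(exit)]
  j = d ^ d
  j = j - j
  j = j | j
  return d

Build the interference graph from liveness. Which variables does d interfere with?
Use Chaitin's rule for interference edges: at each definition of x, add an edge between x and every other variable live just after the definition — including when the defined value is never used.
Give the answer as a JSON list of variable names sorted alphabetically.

Per-block:
  L0: def={h,i,j} ue=∅
  L1: def={h,j} ue={h,j}
  L2: def={d,i,j} ue={i,j}
  L3: def={h,i} ue=∅
  L4: def={d,i,j} ue=∅
  L5: def={j} ue={d}

Liveness:
  L0: in=∅ out={h,i,j}
  L1: in={h,j} out=∅
  L2: in={i,j} out={d}
  L3: in=∅ out=∅
  L4: in=∅ out={d,i,j}
  L5: in={d} out=∅

Conflict graph:
  d — {i,j}
  h — {i,j}
  i — {d,h,j}
  j — {d,h,i}

N(d) = ["i", "j"]

Answer: ["i", "j"]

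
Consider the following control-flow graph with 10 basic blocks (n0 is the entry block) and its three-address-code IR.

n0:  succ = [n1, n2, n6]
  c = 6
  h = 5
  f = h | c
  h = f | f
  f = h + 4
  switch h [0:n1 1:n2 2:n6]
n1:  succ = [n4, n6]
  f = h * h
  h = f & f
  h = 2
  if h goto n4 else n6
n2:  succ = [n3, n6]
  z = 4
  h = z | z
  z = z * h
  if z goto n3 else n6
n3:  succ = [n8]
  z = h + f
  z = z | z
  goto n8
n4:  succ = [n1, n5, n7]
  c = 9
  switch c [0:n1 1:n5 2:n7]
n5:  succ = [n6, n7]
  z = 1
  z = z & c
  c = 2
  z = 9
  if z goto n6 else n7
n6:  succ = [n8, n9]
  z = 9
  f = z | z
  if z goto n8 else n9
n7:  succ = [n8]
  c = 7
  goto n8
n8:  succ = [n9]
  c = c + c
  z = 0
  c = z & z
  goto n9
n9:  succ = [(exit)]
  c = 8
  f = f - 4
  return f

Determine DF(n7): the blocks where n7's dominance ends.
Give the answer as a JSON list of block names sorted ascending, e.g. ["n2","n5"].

Answer: ["n8"]

Working:
idom tree: n1←n0 n2←n0 n3←n2 n4←n1 n5←n4 n6←n0 n7←n4 n8←n0 n9←n0
Dom at joins:
  n1: preds {n0,n4}: {n0} ∩ {n0,n1,n4} = {n0}; idom=n0
  n6: preds {n0,n1,n2,n5}: {n0} ∩ {n0,n1} ∩ {n0,n2} ∩ {n0,n1,n4,n5} = {n0}; idom=n0
  n7: preds {n4,n5}: {n0,n1,n4} ∩ {n0,n1,n4,n5} = {n0,n1,n4}; idom=n4
  n8: preds {n3,n6,n7}: {n0,n2,n3} ∩ {n0,n6} ∩ {n0,n1,n4,n7} = {n0}; idom=n0
  n9: preds {n6,n8}: {n0,n6} ∩ {n0,n8} = {n0}; idom=n0

DF derivation:
  n1←n0: walk · to n0
  n1←n4: walk n4→n1 to n0
  n6←n0: walk · to n0
  n6←n1: walk n1 to n0
  n6←n2: walk n2 to n0
  n6←n5: walk n5→n4→n1 to n0
  n7←n4: walk · to n4
  n7←n5: walk n5 to n4
  n8←n3: walk n3→n2 to n0
  n8←n6: walk n6 to n0
  n8←n7: walk n7→n4→n1 to n0
  n9←n6: walk n6 to n0
  n9←n8: walk n8 to n0
  DF(n0)=∅
  DF(n1)={n1,n6,n8}
  DF(n2)={n6,n8}
  DF(n3)={n8}
  DF(n4)={n1,n6,n8}
  DF(n5)={n6,n7}
  DF(n6)={n8,n9}
  DF(n7)={n8}
  DF(n8)={n9}
  DF(n9)=∅

DF(n7) = ["n8"]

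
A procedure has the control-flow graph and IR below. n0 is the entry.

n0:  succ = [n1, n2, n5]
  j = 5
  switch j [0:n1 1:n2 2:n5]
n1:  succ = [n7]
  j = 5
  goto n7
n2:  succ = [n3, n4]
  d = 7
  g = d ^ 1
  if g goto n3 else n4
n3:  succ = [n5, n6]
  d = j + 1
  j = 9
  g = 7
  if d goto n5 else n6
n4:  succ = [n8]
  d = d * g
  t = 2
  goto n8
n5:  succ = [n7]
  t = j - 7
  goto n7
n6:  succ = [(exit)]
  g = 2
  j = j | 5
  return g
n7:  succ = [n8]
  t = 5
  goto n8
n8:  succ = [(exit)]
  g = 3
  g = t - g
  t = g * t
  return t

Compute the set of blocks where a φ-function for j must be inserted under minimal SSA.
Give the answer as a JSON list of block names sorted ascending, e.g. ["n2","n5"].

idom tree: n1←n0 n2←n0 n3←n2 n4←n2 n5←n0 n6←n3 n7←n0 n8←n0
Dom∩ at merges:
  n5: preds {n0,n3}: {n0} ∩ {n0,n2,n3} = {n0}; idom=n0
  n7: preds {n1,n5}: {n0,n1} ∩ {n0,n5} = {n0}; idom=n0
  n8: preds {n4,n7}: {n0,n2,n4} ∩ {n0,n7} = {n0}; idom=n0

DF walk-up:
  join n5 pred n0: · stop@n0
  join n5 pred n3: n3→n2 stop@n0
  join n7 pred n1: n1 stop@n0
  join n7 pred n5: n5 stop@n0
  join n8 pred n4: n4→n2 stop@n0
  join n8 pred n7: n7 stop@n0
  DF(n0)=∅
  DF(n1)={n7}
  DF(n2)={n5,n8}
  DF(n3)={n5}
  DF(n4)={n8}
  DF(n5)={n7}
  DF(n6)=∅
  DF(n7)={n8}
  DF(n8)=∅

φ for j: defs {n0,n1,n3,n6}
  DF⁺ = {n5,n7,n8}

Answer: ["n5", "n7", "n8"]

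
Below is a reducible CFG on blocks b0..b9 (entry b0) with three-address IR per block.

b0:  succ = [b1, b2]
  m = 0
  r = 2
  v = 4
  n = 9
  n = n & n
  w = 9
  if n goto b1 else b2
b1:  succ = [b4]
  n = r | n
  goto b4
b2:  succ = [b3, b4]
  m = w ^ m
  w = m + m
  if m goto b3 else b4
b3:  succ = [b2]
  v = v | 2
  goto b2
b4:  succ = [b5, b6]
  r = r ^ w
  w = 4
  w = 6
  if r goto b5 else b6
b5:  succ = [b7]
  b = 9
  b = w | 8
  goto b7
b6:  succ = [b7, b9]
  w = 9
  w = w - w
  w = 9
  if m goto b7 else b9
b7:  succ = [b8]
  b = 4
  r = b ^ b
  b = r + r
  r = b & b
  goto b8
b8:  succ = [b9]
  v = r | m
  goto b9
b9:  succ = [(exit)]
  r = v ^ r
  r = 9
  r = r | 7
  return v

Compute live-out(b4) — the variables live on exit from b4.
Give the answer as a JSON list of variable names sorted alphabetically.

Answer: ["m", "r", "v", "w"]

Analysis:
Block summaries:
  b0 def {m,n,r,v,w} use ∅
  b1 def {n} use {n,r}
  b2 def {m,w} use {m,w}
  b3 def {v} use {v}
  b4 def {r,w} use {r,w}
  b5 def {b} use {w}
  b6 def {w} use {m}
  b7 def {b,r} use ∅
  b8 def {v} use {m,r}
  b9 def {r} use {r,v}

Live sets:
  b0 li=∅ lo={m,n,r,v,w}
  b1 li={m,n,r,v,w} lo={m,r,v,w}
  b2 li={m,r,v,w} lo={m,r,v,w}
  b3 li={m,r,v,w} lo={m,r,v,w}
  b4 li={m,r,v,w} lo={m,r,v,w}
  b5 li={m,w} lo={m}
  b6 li={m,r,v} lo={m,r,v}
  b7 li={m} lo={m,r}
  b8 li={m,r} lo={r,v}
  b9 li={r,v} lo=∅

live-out(b4) = ["m", "r", "v", "w"]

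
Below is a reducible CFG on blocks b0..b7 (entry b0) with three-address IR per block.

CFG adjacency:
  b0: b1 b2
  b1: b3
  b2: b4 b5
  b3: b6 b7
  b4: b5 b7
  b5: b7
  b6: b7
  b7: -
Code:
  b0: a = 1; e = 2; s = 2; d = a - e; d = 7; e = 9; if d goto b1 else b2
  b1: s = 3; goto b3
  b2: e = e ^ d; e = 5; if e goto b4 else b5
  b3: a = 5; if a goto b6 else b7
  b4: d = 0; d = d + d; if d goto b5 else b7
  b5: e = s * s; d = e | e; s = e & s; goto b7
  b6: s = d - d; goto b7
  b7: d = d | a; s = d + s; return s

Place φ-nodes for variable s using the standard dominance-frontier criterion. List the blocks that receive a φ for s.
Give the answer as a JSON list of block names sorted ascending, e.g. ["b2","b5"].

idom tree: b1←b0 b2←b0 b3←b1 b4←b2 b5←b2 b6←b3 b7←b0
Dom∩ at merges:
  b5: preds {b2,b4}: {b0,b2} ∩ {b0,b2,b4} = {b0,b2}; idom=b2
  b7: preds {b3,b4,b5,b6}: {b0,b1,b3} ∩ {b0,b2,b4} ∩ {b0,b2,b5} ∩ {b0,b1,b3,b6} = {b0}; idom=b0

DF derivation:
  join b5 pred b2: · stop@b2
  join b5 pred b4: b4 stop@b2
  join b7 pred b3: b3→b1 stop@b0
  join b7 pred b4: b4→b2 stop@b0
  join b7 pred b5: b5→b2 stop@b0
  join b7 pred b6: b6→b3→b1 stop@b0
  DF(b0)=∅
  DF(b1)={b7}
  DF(b2)={b7}
  DF(b3)={b7}
  DF(b4)={b5,b7}
  DF(b5)={b7}
  DF(b6)={b7}
  DF(b7)=∅

φ for s: defs {b0,b1,b5,b6,b7}
  DF⁺ = {b7}

Answer: ["b7"]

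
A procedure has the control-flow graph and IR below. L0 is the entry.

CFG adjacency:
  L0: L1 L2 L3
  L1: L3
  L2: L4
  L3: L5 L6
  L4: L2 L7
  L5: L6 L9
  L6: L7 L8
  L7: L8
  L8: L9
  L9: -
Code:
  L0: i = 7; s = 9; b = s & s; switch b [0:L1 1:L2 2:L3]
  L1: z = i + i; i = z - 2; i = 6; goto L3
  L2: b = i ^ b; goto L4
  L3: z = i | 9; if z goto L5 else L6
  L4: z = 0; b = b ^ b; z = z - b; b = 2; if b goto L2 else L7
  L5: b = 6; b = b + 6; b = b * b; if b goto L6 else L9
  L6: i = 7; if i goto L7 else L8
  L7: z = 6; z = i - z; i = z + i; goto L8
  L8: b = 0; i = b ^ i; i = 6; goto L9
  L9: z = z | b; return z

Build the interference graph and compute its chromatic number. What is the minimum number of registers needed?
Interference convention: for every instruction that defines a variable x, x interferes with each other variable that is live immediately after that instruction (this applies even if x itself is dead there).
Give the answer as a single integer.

Answer: 3

Working:
Per-block:
  L0 def {b,i,s} use ∅
  L1 def {i,z} use {i}
  L2 def {b} use {b,i}
  L3 def {z} use {i}
  L4 def {b,z} use {b}
  L5 def {b} use ∅
  L6 def {i} use ∅
  L7 def {i,z} use {i}
  L8 def {b,i} use {i}
  L9 def {z} use {b,z}

Liveness:
  L0 li=∅ lo={b,i}
  L1 li={i} lo={i}
  L2 li={b,i} lo={b,i}
  L3 li={i} lo={z}
  L4 li={b,i} lo={b,i}
  L5 li={z} lo={b,z}
  L6 li={z} lo={i,z}
  L7 li={i} lo={i,z}
  L8 li={i,z} lo={b,z}
  L9 li={b,z} lo=∅

Conflict graph:
  b: {i,z}
  i: {b,s,z}
  s: {i}
  z: {b,i}

Chromatic number:
  lower bound: {b,i,z} mutually conflict ⇒ χ ≥ 3
  assign b→c1 i→c0 s→c1 z→c2 — no edge inside a register ⇒ χ ≤ 3
  χ = 3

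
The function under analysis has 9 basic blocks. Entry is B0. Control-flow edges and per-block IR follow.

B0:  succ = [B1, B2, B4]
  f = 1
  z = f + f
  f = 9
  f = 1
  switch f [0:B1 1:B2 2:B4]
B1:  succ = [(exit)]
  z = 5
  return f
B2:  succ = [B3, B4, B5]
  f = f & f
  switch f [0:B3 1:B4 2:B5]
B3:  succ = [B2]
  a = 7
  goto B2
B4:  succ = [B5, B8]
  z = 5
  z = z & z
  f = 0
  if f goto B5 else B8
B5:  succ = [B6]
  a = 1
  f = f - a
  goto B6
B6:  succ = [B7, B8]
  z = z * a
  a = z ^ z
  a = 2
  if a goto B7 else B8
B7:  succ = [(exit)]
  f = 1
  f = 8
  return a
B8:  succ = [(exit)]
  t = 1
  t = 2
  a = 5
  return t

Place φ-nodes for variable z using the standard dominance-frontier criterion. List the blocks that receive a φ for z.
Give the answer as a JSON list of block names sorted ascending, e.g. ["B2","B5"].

Answer: ["B5", "B8"]

Analysis:
idom tree: B1←B0 B2←B0 B3←B2 B4←B0 B5←B0 B6←B5 B7←B6 B8←B0
Join-block Dom:
  B2: preds {B0,B3}: {B0} ∩ {B0,B2,B3} = {B0}; idom=B0
  B4: preds {B0,B2}: {B0} ∩ {B0,B2} = {B0}; idom=B0
  B5: preds {B2,B4}: {B0,B2} ∩ {B0,B4} = {B0}; idom=B0
  B8: preds {B4,B6}: {B0,B4} ∩ {B0,B5,B6} = {B0}; idom=B0

DF derivation:
  join B2 pred B0: · stop@B0
  join B2 pred B3: B3→B2 stop@B0
  join B4 pred B0: · stop@B0
  join B4 pred B2: B2 stop@B0
  join B5 pred B2: B2 stop@B0
  join B5 pred B4: B4 stop@B0
  join B8 pred B4: B4 stop@B0
  join B8 pred B6: B6→B5 stop@B0
  B0 → ∅
  B1 → ∅
  B2 → {B2,B4,B5}
  B3 → {B2}
  B4 → {B5,B8}
  B5 → {B8}
  B6 → {B8}
  B7 → ∅
  B8 → ∅

φ for z: defs {B0,B1,B4,B6}
  DF⁺ = {B5,B8}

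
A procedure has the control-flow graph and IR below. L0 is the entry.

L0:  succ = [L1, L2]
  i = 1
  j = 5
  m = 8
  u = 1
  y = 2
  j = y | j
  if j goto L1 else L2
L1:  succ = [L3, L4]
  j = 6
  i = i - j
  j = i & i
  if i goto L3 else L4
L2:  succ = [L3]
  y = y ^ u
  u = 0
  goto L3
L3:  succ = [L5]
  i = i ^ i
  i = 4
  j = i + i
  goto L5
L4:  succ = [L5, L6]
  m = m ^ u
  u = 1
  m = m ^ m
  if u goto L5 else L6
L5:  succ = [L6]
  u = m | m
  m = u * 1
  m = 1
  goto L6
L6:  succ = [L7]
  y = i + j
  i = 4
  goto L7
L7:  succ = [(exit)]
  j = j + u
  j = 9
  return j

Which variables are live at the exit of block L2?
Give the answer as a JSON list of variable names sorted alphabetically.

Answer: ["i", "m"]

Analysis:
def/use:
  L0 def {i,j,m,u,y} use ∅
  L1 def {i,j} use {i}
  L2 def {u,y} use {u,y}
  L3 def {i,j} use {i}
  L4 def {m,u} use {m,u}
  L5 def {m,u} use {m}
  L6 def {i,y} use {i,j}
  L7 def {j} use {j,u}

Backward fixpoint:
  live L0: ∅→{i,m,u,y}
  live L1: {i,m,u}→{i,j,m,u}
  live L2: {i,m,u,y}→{i,m}
  live L3: {i,m}→{i,j,m}
  live L4: {i,j,m,u}→{i,j,m,u}
  live L5: {i,j,m}→{i,j,u}
  live L6: {i,j,u}→{j,u}
  live L7: {j,u}→∅

live-out(L2) = ["i", "m"]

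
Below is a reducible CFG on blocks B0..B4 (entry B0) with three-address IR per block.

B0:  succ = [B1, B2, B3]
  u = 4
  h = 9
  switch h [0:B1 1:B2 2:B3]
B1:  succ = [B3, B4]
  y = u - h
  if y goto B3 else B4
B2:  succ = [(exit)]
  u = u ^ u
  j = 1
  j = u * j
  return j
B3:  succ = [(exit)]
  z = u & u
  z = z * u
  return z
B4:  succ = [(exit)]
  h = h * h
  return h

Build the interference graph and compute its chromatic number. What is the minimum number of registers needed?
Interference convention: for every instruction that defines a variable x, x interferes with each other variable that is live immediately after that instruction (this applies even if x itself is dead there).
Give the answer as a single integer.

Per-block:
  B0 def {h,u} use ∅
  B1 def {y} use {h,u}
  B2 def {j,u} use {u}
  B3 def {z} use {u}
  B4 def {h} use {h}

Liveness:
  live B0: ∅→{h,u}
  live B1: {h,u}→{h,u}
  live B2: {u}→∅
  live B3: {u}→∅
  live B4: {h}→∅

Interference:
  h↔{u,y}
  j↔{u}
  u↔{h,j,y,z}
  y↔{h,u}
  z↔{u}

Chromatic number:
  lower bound: {h,u,y} mutually conflict ⇒ χ ≥ 3
  assign h→c1 j→c1 u→c0 y→c2 z→c1 — no edge inside a register ⇒ χ ≤ 3
  χ = 3

Answer: 3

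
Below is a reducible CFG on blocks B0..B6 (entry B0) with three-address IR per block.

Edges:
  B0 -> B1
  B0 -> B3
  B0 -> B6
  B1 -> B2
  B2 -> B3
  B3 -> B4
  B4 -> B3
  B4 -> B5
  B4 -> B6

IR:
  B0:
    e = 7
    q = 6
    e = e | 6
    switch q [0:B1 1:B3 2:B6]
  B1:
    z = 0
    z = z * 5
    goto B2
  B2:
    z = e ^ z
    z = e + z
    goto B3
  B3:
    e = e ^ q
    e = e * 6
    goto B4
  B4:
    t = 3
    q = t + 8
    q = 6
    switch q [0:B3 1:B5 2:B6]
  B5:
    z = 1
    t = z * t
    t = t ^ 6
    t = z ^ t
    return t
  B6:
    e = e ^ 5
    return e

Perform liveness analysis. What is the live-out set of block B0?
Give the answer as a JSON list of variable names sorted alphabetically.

Per-block:
  B0: {e,q} / ∅
  B1: {z} / ∅
  B2: {z} / {e,z}
  B3: {e} / {e,q}
  B4: {q,t} / ∅
  B5: {t,z} / {t}
  B6: {e} / {e}

Live sets:
  B0: in=∅ out={e,q}
  B1: in={e,q} out={e,q,z}
  B2: in={e,q,z} out={e,q}
  B3: in={e,q} out={e}
  B4: in={e} out={e,q,t}
  B5: in={t} out=∅
  B6: in={e} out=∅

live-out(B0) = ["e", "q"]

Answer: ["e", "q"]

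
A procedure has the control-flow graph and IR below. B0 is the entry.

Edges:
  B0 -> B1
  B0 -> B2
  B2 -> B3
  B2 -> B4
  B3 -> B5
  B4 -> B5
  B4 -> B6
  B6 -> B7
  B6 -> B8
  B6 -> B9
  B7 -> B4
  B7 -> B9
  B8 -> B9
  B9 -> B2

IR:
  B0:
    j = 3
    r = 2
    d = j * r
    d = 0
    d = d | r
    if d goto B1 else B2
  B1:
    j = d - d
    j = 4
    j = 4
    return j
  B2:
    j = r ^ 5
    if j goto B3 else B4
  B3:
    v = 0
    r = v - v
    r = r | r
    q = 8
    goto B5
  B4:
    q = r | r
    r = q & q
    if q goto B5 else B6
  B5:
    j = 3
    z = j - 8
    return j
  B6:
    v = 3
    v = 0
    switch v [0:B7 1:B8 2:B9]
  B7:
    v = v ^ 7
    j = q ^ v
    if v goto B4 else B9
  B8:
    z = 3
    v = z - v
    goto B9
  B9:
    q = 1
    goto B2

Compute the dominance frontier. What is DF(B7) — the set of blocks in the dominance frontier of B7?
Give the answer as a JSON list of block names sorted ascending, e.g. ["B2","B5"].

idom tree: B1←B0 B2←B0 B3←B2 B4←B2 B5←B2 B6←B4 B7←B6 B8←B6 B9←B6
Dom at joins:
  B2: preds {B0,B9}: {B0} ∩ {B0,B2,B4,B6,B9} = {B0}; idom=B0
  B4: preds {B2,B7}: {B0,B2} ∩ {B0,B2,B4,B6,B7} = {B0,B2}; idom=B2
  B5: preds {B3,B4}: {B0,B2,B3} ∩ {B0,B2,B4} = {B0,B2}; idom=B2
  B9: preds {B6,B7,B8}: {B0,B2,B4,B6} ∩ {B0,B2,B4,B6,B7} ∩ {B0,B2,B4,B6,B8} = {B0,B2,B4,B6}; idom=B6

DF derivation:
  join B2 pred B0: · stop@B0
  join B2 pred B9: B9→B6→B4→B2 stop@B0
  join B4 pred B2: · stop@B2
  join B4 pred B7: B7→B6→B4 stop@B2
  join B5 pred B3: B3 stop@B2
  join B5 pred B4: B4 stop@B2
  join B9 pred B6: · stop@B6
  join B9 pred B7: B7 stop@B6
  join B9 pred B8: B8 stop@B6
  DF(B0)=∅
  DF(B1)=∅
  DF(B2)={B2}
  DF(B3)={B5}
  DF(B4)={B2,B4,B5}
  DF(B5)=∅
  DF(B6)={B2,B4}
  DF(B7)={B4,B9}
  DF(B8)={B9}
  DF(B9)={B2}

DF(B7) = ["B4", "B9"]

Answer: ["B4", "B9"]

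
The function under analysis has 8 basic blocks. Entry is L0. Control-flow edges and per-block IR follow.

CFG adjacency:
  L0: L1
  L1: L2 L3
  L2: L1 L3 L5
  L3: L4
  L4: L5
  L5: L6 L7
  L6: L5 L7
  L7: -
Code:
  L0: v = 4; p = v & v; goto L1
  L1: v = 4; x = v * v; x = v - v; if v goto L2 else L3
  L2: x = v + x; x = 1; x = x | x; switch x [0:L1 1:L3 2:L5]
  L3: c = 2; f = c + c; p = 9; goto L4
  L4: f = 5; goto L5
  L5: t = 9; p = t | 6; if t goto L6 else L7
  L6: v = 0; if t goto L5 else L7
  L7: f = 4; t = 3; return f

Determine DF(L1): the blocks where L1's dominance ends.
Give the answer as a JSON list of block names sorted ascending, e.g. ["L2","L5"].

Answer: ["L1"]

Analysis:
idom tree: L1←L0 L2←L1 L3←L1 L4←L3 L5←L1 L6←L5 L7←L5
Dom∩ at merges:
  L1: preds {L0,L2}: {L0} ∩ {L0,L1,L2} = {L0}; idom=L0
  L3: preds {L1,L2}: {L0,L1} ∩ {L0,L1,L2} = {L0,L1}; idom=L1
  L5: preds {L2,L4,L6}: {L0,L1,L2} ∩ {L0,L1,L3,L4} ∩ {L0,L1,L5,L6} = {L0,L1}; idom=L1
  L7: preds {L5,L6}: {L0,L1,L5} ∩ {L0,L1,L5,L6} = {L0,L1,L5}; idom=L5

DF derivation:
  join L1 pred L0: · stop@L0
  join L1 pred L2: L2→L1 stop@L0
  join L3 pred L1: · stop@L1
  join L3 pred L2: L2 stop@L1
  join L5 pred L2: L2 stop@L1
  join L5 pred L4: L4→L3 stop@L1
  join L5 pred L6: L6→L5 stop@L1
  join L7 pred L5: · stop@L5
  join L7 pred L6: L6 stop@L5
  DF(L0)=∅
  DF(L1)={L1}
  DF(L2)={L1,L3,L5}
  DF(L3)={L5}
  DF(L4)={L5}
  DF(L5)={L5}
  DF(L6)={L5,L7}
  DF(L7)=∅

DF(L1) = ["L1"]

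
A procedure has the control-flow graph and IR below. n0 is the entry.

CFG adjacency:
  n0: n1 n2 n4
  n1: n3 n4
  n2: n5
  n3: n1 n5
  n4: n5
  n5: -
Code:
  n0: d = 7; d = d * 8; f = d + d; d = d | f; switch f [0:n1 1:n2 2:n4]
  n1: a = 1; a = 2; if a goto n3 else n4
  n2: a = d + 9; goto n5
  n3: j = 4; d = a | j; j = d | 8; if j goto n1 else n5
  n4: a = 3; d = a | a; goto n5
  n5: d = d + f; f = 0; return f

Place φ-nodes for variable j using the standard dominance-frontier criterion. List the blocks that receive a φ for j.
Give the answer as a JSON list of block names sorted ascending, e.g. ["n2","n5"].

idom tree: n1←n0 n2←n0 n3←n1 n4←n0 n5←n0
Join-block Dom:
  n1: preds {n0,n3}: {n0} ∩ {n0,n1,n3} = {n0}; idom=n0
  n4: preds {n0,n1}: {n0} ∩ {n0,n1} = {n0}; idom=n0
  n5: preds {n2,n3,n4}: {n0,n2} ∩ {n0,n1,n3} ∩ {n0,n4} = {n0}; idom=n0

DF walk-up:
  n1←n0: walk · to n0
  n1←n3: walk n3→n1 to n0
  n4←n0: walk · to n0
  n4←n1: walk n1 to n0
  n5←n2: walk n2 to n0
  n5←n3: walk n3→n1 to n0
  n5←n4: walk n4 to n0
  n0 → ∅
  n1 → {n1,n4,n5}
  n2 → {n5}
  n3 → {n1,n5}
  n4 → {n5}
  n5 → ∅

φ for j: defs {n3}
  DF⁺ = {n1,n4,n5}

Answer: ["n1", "n4", "n5"]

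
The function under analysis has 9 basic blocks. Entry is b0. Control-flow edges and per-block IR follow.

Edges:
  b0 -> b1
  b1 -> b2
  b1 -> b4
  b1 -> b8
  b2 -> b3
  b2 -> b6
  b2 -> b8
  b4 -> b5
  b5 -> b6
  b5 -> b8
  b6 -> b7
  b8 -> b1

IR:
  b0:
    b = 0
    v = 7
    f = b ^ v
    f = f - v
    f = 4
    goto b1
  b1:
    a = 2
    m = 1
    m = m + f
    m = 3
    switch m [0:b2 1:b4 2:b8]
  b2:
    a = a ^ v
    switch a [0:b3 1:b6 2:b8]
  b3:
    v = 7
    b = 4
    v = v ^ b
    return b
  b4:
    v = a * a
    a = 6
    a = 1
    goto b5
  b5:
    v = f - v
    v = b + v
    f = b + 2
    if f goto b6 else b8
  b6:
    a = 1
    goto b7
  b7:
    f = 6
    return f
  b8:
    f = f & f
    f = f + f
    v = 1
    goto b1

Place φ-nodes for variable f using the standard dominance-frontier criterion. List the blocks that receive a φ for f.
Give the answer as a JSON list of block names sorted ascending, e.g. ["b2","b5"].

idom tree: b1←b0 b2←b1 b3←b2 b4←b1 b5←b4 b6←b1 b7←b6 b8←b1
Dom at joins:
  b1: preds {b0,b8}: {b0} ∩ {b0,b1,b8} = {b0}; idom=b0
  b6: preds {b2,b5}: {b0,b1,b2} ∩ {b0,b1,b4,b5} = {b0,b1}; idom=b1
  b8: preds {b1,b2,b5}: {b0,b1} ∩ {b0,b1,b2} ∩ {b0,b1,b4,b5} = {b0,b1}; idom=b1

DF walk-up:
  b1←b0: walk · to b0
  b1←b8: walk b8→b1 to b0
  b6←b2: walk b2 to b1
  b6←b5: walk b5→b4 to b1
  b8←b1: walk · to b1
  b8←b2: walk b2 to b1
  b8←b5: walk b5→b4 to b1
  b0: DF=∅
  b1: DF={b1}
  b2: DF={b6,b8}
  b3: DF=∅
  b4: DF={b6,b8}
  b5: DF={b6,b8}
  b6: DF=∅
  b7: DF=∅
  b8: DF={b1}

φ for f: defs {b0,b5,b7,b8}
  DF⁺ = {b1,b6,b8}

Answer: ["b1", "b6", "b8"]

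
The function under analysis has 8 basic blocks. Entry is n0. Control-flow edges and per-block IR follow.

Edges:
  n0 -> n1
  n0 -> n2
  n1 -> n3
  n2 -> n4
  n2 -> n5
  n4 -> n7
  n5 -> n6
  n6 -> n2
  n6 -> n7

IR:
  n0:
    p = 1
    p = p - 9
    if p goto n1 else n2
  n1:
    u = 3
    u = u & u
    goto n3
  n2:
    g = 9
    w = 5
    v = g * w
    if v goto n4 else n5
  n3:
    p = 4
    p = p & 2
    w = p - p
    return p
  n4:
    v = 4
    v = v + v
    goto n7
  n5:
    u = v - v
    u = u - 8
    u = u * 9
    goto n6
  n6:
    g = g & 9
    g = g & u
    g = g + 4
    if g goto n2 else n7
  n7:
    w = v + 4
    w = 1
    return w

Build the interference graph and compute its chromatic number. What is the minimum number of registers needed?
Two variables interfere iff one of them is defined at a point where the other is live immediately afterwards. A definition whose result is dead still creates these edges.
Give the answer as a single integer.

Answer: 3

Working:
def/use:
  n0 def {p} use ∅
  n1 def {u} use ∅
  n2 def {g,v,w} use ∅
  n3 def {p,w} use ∅
  n4 def {v} use ∅
  n5 def {u} use {v}
  n6 def {g} use {g,u}
  n7 def {w} use {v}

Liveness:
  n0 li=∅ lo=∅
  n1 li=∅ lo=∅
  n2 li=∅ lo={g,v}
  n3 li=∅ lo=∅
  n4 li=∅ lo={v}
  n5 li={g,v} lo={g,u,v}
  n6 li={g,u,v} lo={v}
  n7 li={v} lo=∅

Interfere edges:
  g: {u,v,w}
  p: {w}
  u: {g,v}
  v: {g,u}
  w: {g,p}

Registers:
  clique {g,u,v} ⇒ need ≥ 3
  assign g→R0 p→R0 u→R1 v→R2 w→R1 — no edge inside a register ⇒ χ ≤ 3
  χ = 3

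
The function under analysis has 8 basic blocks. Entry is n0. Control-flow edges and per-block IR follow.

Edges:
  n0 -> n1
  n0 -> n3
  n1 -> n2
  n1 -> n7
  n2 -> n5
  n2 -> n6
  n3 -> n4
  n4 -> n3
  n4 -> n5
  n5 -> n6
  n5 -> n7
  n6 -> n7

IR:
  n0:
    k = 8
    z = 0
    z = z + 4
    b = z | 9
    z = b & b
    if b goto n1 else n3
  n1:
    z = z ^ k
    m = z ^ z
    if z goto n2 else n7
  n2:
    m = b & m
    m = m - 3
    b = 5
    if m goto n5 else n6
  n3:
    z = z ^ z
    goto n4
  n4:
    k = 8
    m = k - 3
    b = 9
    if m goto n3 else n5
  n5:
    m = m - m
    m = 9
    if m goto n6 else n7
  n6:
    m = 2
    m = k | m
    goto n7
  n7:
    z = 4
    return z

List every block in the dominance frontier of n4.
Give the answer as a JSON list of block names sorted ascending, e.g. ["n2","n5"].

Answer: ["n3", "n5"]

Analysis:
idom tree: n1←n0 n2←n1 n3←n0 n4←n3 n5←n0 n6←n0 n7←n0
Dom∩ at merges:
  n3: preds {n0,n4}: {n0} ∩ {n0,n3,n4} = {n0}; idom=n0
  n5: preds {n2,n4}: {n0,n1,n2} ∩ {n0,n3,n4} = {n0}; idom=n0
  n6: preds {n2,n5}: {n0,n1,n2} ∩ {n0,n5} = {n0}; idom=n0
  n7: preds {n1,n5,n6}: {n0,n1} ∩ {n0,n5} ∩ {n0,n6} = {n0}; idom=n0

Frontier:
  join n3 pred n0: · stop@n0
  join n3 pred n4: n4→n3 stop@n0
  join n5 pred n2: n2→n1 stop@n0
  join n5 pred n4: n4→n3 stop@n0
  join n6 pred n2: n2→n1 stop@n0
  join n6 pred n5: n5 stop@n0
  join n7 pred n1: n1 stop@n0
  join n7 pred n5: n5 stop@n0
  join n7 pred n6: n6 stop@n0
  n0: DF=∅
  n1: DF={n5,n6,n7}
  n2: DF={n5,n6}
  n3: DF={n3,n5}
  n4: DF={n3,n5}
  n5: DF={n6,n7}
  n6: DF={n7}
  n7: DF=∅

DF(n4) = ["n3", "n5"]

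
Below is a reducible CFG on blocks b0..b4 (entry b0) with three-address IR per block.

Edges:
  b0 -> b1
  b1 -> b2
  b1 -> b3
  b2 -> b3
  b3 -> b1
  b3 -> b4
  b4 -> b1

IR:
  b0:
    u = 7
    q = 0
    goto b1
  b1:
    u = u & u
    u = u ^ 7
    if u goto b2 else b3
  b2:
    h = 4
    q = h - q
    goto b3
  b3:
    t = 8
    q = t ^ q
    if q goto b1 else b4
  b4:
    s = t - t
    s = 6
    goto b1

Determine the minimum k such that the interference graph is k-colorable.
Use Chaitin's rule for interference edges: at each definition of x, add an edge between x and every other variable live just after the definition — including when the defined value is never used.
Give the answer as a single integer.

Answer: 3

Derivation:
def/use:
  b0: {q,u} / ∅
  b1: {u} / {u}
  b2: {h,q} / {q}
  b3: {q,t} / {q}
  b4: {s} / {t}

Live sets:
  b0 li=∅ lo={q,u}
  b1 li={q,u} lo={q,u}
  b2 li={q,u} lo={q,u}
  b3 li={q,u} lo={q,t,u}
  b4 li={q,t,u} lo={q,u}

Interfere edges:
  h: {q,u}
  q: {h,s,t,u}
  s: {q,u}
  t: {q,u}
  u: {h,q,s,t}

Registers:
  {h,q,u} pairwise interfere (3-clique) ⇒ χ ≥ 3
  assign h→r2 q→r0 s→r2 t→r2 u→r1 — no edge inside a register ⇒ χ ≤ 3
  χ = 3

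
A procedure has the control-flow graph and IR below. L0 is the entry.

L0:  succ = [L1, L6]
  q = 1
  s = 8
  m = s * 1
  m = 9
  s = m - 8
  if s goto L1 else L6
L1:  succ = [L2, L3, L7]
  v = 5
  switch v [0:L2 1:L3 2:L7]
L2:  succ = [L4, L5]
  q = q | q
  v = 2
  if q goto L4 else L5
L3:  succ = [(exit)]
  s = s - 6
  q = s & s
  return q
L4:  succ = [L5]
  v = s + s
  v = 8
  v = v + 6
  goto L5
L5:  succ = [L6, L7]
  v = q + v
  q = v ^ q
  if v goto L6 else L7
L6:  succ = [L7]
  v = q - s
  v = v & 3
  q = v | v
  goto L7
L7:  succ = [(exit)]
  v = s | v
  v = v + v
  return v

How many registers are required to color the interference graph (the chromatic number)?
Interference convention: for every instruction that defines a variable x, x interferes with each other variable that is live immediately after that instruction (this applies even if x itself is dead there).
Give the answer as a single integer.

Answer: 3

Analysis:
Per-block:
  L0: {m,q,s} / ∅
  L1: {v} / ∅
  L2: {q,v} / {q}
  L3: {q,s} / {s}
  L4: {v} / {s}
  L5: {q,v} / {q,v}
  L6: {q,v} / {q,s}
  L7: {v} / {s,v}

Backward fixpoint:
  live L0: ∅→{q,s}
  live L1: {q,s}→{q,s,v}
  live L2: {q,s}→{q,s,v}
  live L3: {s}→∅
  live L4: {q,s}→{q,s,v}
  live L5: {q,s,v}→{q,s,v}
  live L6: {q,s}→{s,v}
  live L7: {s,v}→∅

Conflict graph:
  m↔{q}
  q↔{m,s,v}
  s↔{q,v}
  v↔{q,s}

Colouring:
  clique {q,s,v} ⇒ need ≥ 3
  3-colouring: R0={q}  R1={m,s}  R2={v}
  χ = 3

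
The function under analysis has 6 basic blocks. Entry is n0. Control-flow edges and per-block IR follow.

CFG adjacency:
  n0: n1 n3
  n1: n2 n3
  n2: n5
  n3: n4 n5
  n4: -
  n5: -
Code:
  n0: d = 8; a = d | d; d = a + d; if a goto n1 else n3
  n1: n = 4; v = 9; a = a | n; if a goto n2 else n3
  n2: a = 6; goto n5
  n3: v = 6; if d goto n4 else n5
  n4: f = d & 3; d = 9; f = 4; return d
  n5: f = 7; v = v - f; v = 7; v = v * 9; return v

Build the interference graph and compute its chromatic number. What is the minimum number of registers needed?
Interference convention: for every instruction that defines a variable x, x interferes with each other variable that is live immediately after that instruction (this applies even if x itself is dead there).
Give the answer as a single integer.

Answer: 4

Working:
def/use:
  n0: def={a,d} ue=∅
  n1: def={a,n,v} ue={a}
  n2: def={a} ue=∅
  n3: def={v} ue={d}
  n4: def={d,f} ue={d}
  n5: def={f,v} ue={v}

Liveness:
  live n0: ∅→{a,d}
  live n1: {a,d}→{d,v}
  live n2: {v}→{v}
  live n3: {d}→{d,v}
  live n4: {d}→∅
  live n5: {v}→∅

Interfere edges:
  a — {d,n,v}
  d — {a,f,n,v}
  f — {d,v}
  n — {a,d,v}
  v — {a,d,f,n}

Registers:
  clique {a,d,n,v} ⇒ need ≥ 4
  assign a→c2 d→c0 f→c2 n→c3 v→c1 — no edge inside a register ⇒ χ ≤ 4
  χ = 4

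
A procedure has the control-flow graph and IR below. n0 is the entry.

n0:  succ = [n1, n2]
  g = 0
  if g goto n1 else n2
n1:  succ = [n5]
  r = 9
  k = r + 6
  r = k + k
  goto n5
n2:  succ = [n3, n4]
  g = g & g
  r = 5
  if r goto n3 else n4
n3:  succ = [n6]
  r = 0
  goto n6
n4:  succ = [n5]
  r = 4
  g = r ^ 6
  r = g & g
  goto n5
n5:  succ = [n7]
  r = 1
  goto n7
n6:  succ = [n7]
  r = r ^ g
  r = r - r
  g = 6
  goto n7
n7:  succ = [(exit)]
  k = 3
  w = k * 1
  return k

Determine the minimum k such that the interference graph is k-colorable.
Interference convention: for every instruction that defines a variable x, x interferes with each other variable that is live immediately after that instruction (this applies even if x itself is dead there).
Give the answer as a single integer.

Block summaries:
  n0 def {g} use ∅
  n1 def {k,r} use ∅
  n2 def {g,r} use {g}
  n3 def {r} use ∅
  n4 def {g,r} use ∅
  n5 def {r} use ∅
  n6 def {g,r} use {g,r}
  n7 def {k,w} use ∅

Live sets:
  n0 li=∅ lo={g}
  n1 li=∅ lo=∅
  n2 li={g} lo={g}
  n3 li={g} lo={g,r}
  n4 li=∅ lo=∅
  n5 li=∅ lo=∅
  n6 li={g,r} lo=∅
  n7 li=∅ lo=∅

Interfere edges:
  g↔{r}
  k↔{w}
  r↔{g}
  w↔{k}

Colouring:
  lower bound: {g,r} mutually conflict ⇒ χ ≥ 2
  assign g→R0 k→R0 r→R1 w→R1 — no edge inside a register ⇒ χ ≤ 2
  χ = 2

Answer: 2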